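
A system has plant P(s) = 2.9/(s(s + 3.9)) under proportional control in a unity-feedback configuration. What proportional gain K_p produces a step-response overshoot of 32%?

K_p = 11.3

From %OS = 100·exp(−πζ/√(1−ζ²)) = 32%, ζ = −ln(0.32)/√(π²+ln²(0.32)) = 0.341.
Characteristic equation s² + 3.9s + 2.9K_p = 0 gives ζ = 3.9/(2√(2.9K_p)).
Setting ζ = 0.341: √(2.9K_p) = 3.9/(2·0.341) = 5.719, so K_p = 32.71/2.9 = 11.3.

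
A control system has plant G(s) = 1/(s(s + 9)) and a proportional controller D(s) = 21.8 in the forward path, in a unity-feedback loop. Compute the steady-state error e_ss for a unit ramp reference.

0.413

The loop has one pole at the origin (type 1). Velocity error constant K_v = lim_{s→0} s·D(s)G(s) = 21.8·1/9 = 2.422.
Steady-state error to a unit ramp: e_ss = 1/K_v = 0.413.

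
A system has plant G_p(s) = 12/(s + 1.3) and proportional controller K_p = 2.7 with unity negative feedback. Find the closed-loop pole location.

Closed-loop transfer function: T(s) = K_p·G_p(s)/(1 + K_p·G_p(s)) = 32.4/(s + 1.3 + 32.4) = 32.4/(s + 33.7).
The closed-loop pole is at s = −33.7.

s = -33.7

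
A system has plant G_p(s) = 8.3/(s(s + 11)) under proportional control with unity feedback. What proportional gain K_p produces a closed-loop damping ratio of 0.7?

K_p = 7.44

Closed-loop characteristic equation: s² + 11s + K_p·8.3 = 0.
So ω_n = √(8.3K_p) and 2ζω_n = 11, giving ζ = 11/(2√(8.3K_p)).
Setting ζ = 0.7: √(8.3K_p) = 11/(2·0.7) = 7.857, so K_p = 61.73/8.3 = 7.44.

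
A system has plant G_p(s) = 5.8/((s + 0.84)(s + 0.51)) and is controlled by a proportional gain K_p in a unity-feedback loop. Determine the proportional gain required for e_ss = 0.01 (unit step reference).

K_p = 7.31

The loop is type 0, so e_ss(step) = 1/(1 + K_pos) with K_pos = K_p·G_p(0).
G_p(0) = 13.54. Require 1/(1 + K_p·13.54) = 0.01, so 1 + 13.54·K_p = 100.
K_p = (100 − 1)/13.54 = 7.31.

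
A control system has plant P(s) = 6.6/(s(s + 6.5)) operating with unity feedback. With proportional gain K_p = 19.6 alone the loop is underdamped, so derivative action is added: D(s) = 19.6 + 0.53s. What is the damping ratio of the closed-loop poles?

Forward path: (19.6 + 0.53s)·6.6/(s(s+6.5)). The closed-loop characteristic equation is s² + (6.5 + 6.6·0.53)s + 6.6·19.6 = 0.
That is s² + 9.998s + 129.4 = 0, so ω_n = 11.37 rad/s and ζ = 9.998/(2·11.37) = 0.4395.

ζ = 0.44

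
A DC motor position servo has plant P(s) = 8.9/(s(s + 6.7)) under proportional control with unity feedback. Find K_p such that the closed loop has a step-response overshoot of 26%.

K_p = 8.12

From %OS = 100·exp(−πζ/√(1−ζ²)) = 26%, ζ = −ln(0.26)/√(π²+ln²(0.26)) = 0.3941.
Characteristic equation s² + 6.7s + 8.9K_p = 0 gives ζ = 6.7/(2√(8.9K_p)).
Setting ζ = 0.3941: √(8.9K_p) = 6.7/(2·0.3941) = 8.501, so K_p = 72.26/8.9 = 8.12.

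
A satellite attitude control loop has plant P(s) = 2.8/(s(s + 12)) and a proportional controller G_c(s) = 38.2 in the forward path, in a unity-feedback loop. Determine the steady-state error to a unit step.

0

The open loop G_c(s)P(s) has a pole at the origin (type 1), so the static position error constant is infinite and e_ss = 1/(1+∞) = 0.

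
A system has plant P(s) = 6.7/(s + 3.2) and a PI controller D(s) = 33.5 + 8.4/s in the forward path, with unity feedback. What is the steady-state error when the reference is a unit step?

0

The open loop D(s)P(s) has a pole at the origin (type 1), so the static position error constant is infinite and e_ss = 1/(1+∞) = 0.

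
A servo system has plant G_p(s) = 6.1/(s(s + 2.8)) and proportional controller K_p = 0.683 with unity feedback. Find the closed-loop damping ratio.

ζ = 0.686

1 + K_p·G_p(s) = 0 gives s² + 2.8s + 4.166 = 0.
Matching s² + 2ζω_n s + ω_n²: ω_n = √4.166 = 2.041 rad/s and 2ζω_n = 2.8, so ζ = 2.8/(2·2.041) = 0.686.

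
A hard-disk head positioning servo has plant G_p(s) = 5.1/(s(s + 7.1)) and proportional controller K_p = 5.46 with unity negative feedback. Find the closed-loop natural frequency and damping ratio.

With unity feedback the closed-loop characteristic equation is s² + 7.1s + 5.46·5.1 = s² + 7.1s + 27.85 = 0.
So ω_n² = 27.85 ⇒ ω_n = 5.277 rad/s, and ζ = 7.1/(2ω_n) = 0.673.

ω_n = 5.28 rad/s, ζ = 0.673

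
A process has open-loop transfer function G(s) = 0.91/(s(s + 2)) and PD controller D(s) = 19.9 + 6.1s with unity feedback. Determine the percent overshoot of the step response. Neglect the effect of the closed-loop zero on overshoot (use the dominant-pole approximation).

Forward path: (19.9 + 6.1s)·0.91/(s(s+2)). The closed-loop characteristic equation is s² + (2 + 0.91·6.1)s + 0.91·19.9 = 0.
That is s² + 7.551s + 18.11 = 0, so ω_n = 4.255 rad/s and ζ = 7.551/(2·4.255) = 0.8872.
%OS = 100·exp(−πζ/√(1−ζ²)) = 0.238%.

0.238%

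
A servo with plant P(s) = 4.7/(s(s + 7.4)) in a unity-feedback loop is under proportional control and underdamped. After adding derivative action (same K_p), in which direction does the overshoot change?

decrease

The derivative term adds K·K_d to the s-coefficient of the characteristic equation, raising 2ζω_n while ω_n is unchanged; ζ increases, so overshoot decreases.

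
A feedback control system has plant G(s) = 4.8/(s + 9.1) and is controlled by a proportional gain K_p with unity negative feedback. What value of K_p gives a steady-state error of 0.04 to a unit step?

K_p = 45.5

Steady-state error for a unit step on this type-0 loop is 1/(1 + K_p·G(0)).
G(0) = 0.5275. Require 1/(1 + K_p·0.5275) = 0.04, so 1 + 0.5275·K_p = 25.
K_p = (25 − 1)/0.5275 = 45.5.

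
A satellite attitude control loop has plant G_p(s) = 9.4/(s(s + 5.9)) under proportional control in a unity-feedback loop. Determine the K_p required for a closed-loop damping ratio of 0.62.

K_p = 2.41

Closed-loop characteristic equation: s² + 5.9s + K_p·9.4 = 0.
So ω_n = √(9.4K_p) and 2ζω_n = 5.9, giving ζ = 5.9/(2√(9.4K_p)).
Setting ζ = 0.62: √(9.4K_p) = 5.9/(2·0.62) = 4.758, so K_p = 22.64/9.4 = 2.41.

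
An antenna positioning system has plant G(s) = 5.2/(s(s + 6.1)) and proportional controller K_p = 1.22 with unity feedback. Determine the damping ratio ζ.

ζ = 1.21

With unity feedback the closed-loop characteristic equation is s² + 6.1s + 1.22·5.2 = s² + 6.1s + 6.344 = 0.
Matching s² + 2ζω_n s + ω_n²: ω_n = √6.344 = 2.519 rad/s and 2ζω_n = 6.1, so ζ = 6.1/(2·2.519) = 1.21.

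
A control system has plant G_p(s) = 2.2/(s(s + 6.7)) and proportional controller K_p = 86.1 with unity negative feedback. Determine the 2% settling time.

The closed-loop denominator s² + 6.7s + 189.4 gives ω_n = √189.4 = 13.76 and ζ = 6.7/(2ω_n) = 0.2434.
2% settling time T_s ≈ 4/(ζω_n) = 4/3.35 = 1.19 s.

T_s ≈ 1.19 s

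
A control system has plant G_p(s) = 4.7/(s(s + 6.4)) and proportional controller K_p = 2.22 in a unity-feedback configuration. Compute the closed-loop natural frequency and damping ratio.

The closed-loop denominator is s(s+6.4) + 2.22·4.7 = s² + 6.4s + 10.43.
So ω_n² = 10.43 ⇒ ω_n = 3.23 rad/s, and ζ = 6.4/(2ω_n) = 0.991.

ω_n = 3.23 rad/s, ζ = 0.991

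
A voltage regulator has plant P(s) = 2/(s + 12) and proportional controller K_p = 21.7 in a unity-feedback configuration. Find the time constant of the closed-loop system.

τ = 0.0181 s

Closed-loop transfer function: T(s) = K_p·P(s)/(1 + K_p·P(s)) = 43.4/(s + 12 + 43.4) = 43.4/(s + 55.4).
Time constant τ = 1/55.4 = 0.0181 s.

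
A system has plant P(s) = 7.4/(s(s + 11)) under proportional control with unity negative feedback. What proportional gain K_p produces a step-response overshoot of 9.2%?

K_p = 11.2

From %OS = 100·exp(−πζ/√(1−ζ²)) = 9.2%, ζ = −ln(0.092)/√(π²+ln²(0.092)) = 0.6048.
Characteristic equation s² + 11s + 7.4K_p = 0 gives ζ = 11/(2√(7.4K_p)).
Setting ζ = 0.6048: √(7.4K_p) = 11/(2·0.6048) = 9.094, so K_p = 82.69/7.4 = 11.2.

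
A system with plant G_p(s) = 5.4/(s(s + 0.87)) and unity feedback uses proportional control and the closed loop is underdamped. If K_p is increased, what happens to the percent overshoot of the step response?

increase

ζ = 0.87/(2√(5.4K_p)) decreases as K_p grows; lower damping means more overshoot.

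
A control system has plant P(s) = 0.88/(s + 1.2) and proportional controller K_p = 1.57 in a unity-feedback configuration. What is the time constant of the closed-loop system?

Closed-loop transfer function: T(s) = K_p·P(s)/(1 + K_p·P(s)) = 1.382/(s + 1.2 + 1.382) = 1.382/(s + 2.582).
Time constant τ = 1/2.582 = 0.387 s.

τ = 0.387 s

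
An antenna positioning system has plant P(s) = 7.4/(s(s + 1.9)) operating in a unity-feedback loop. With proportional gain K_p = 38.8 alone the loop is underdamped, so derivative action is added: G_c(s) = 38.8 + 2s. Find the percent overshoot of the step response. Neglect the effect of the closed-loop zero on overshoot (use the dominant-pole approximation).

16.9%

Forward path: (38.8 + 2s)·7.4/(s(s+1.9)). The closed-loop characteristic equation is s² + (1.9 + 7.4·2)s + 7.4·38.8 = 0.
That is s² + 16.7s + 287.1 = 0, so ω_n = 16.94 rad/s and ζ = 16.7/(2·16.94) = 0.4928.
%OS = 100·exp(−πζ/√(1−ζ²)) = 16.9%.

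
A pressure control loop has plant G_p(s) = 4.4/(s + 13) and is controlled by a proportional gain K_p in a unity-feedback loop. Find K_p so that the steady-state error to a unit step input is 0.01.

K_p = 292

The loop is type 0, so e_ss(step) = 1/(1 + K_pos) with K_pos = K_p·G_p(0).
G_p(0) = 0.3385. Require 1/(1 + K_p·0.3385) = 0.01, so 1 + 0.3385·K_p = 100.
K_p = (100 − 1)/0.3385 = 292.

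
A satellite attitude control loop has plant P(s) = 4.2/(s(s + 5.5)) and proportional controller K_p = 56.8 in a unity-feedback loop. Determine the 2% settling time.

The closed-loop denominator s² + 5.5s + 238.6 gives ω_n = √238.6 = 15.45 and ζ = 5.5/(2ω_n) = 0.178.
2% settling time T_s ≈ 4/(ζω_n) = 4/2.75 = 1.45 s.

T_s ≈ 1.45 s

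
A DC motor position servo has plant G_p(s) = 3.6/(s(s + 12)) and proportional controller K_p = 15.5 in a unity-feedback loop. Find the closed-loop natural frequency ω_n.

ω_n = 7.47 rad/s

With unity feedback the closed-loop characteristic equation is s² + 12s + 15.5·3.6 = s² + 12s + 55.8 = 0.
Matching s² + 2ζω_n s + ω_n²: ω_n = √55.8 = 7.47 rad/s and 2ζω_n = 12, so ζ = 12/(2·7.47) = 0.803.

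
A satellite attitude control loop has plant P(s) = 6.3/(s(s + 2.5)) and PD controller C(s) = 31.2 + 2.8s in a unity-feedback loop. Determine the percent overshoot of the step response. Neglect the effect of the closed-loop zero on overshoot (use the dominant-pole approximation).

3.9%

Forward path: (31.2 + 2.8s)·6.3/(s(s+2.5)). The closed-loop characteristic equation is s² + (2.5 + 6.3·2.8)s + 6.3·31.2 = 0.
That is s² + 20.14s + 196.6 = 0, so ω_n = 14.02 rad/s and ζ = 20.14/(2·14.02) = 0.7183.
%OS = 100·exp(−πζ/√(1−ζ²)) = 3.9%.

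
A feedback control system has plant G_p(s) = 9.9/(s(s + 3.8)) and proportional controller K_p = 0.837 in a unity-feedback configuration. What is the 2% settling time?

T_s ≈ 2.11 s

Closed-loop characteristic equation: s² + 3.8s + 8.286 = 0, so ω_n = 2.879 rad/s and ζ = 3.8/(2·2.879) = 0.66.
2% settling time T_s ≈ 4/(ζω_n) = 4/1.9 = 2.11 s.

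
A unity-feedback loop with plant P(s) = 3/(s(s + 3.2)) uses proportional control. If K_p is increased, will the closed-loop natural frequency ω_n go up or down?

ω_n = √(3·K_p), which grows with K_p.

increase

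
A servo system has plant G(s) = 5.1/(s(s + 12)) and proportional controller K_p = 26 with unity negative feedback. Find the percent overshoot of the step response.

14.7%

Closed-loop characteristic equation: s² + 12s + 132.6 = 0, so ω_n = 11.52 rad/s and ζ = 12/(2·11.52) = 0.5211.
%OS = 100·exp(−πζ/√(1−ζ²)) = 100·exp(−π·0.5211/√0.7285) = 14.7%.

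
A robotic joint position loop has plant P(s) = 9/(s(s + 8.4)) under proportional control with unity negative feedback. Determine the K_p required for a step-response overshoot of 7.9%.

From %OS = 100·exp(−πζ/√(1−ζ²)) = 7.9%, ζ = −ln(0.079)/√(π²+ln²(0.079)) = 0.6285.
Characteristic equation s² + 8.4s + 9K_p = 0 gives ζ = 8.4/(2√(9K_p)).
Setting ζ = 0.6285: √(9K_p) = 8.4/(2·0.6285) = 6.683, so K_p = 44.66/9 = 4.96.

K_p = 4.96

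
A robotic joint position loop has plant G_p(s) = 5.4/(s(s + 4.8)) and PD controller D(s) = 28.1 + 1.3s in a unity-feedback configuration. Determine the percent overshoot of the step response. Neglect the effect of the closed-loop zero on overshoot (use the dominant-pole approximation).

17.9%

Forward path: (28.1 + 1.3s)·5.4/(s(s+4.8)). The closed-loop characteristic equation is s² + (4.8 + 5.4·1.3)s + 5.4·28.1 = 0.
That is s² + 11.82s + 151.7 = 0, so ω_n = 12.32 rad/s and ζ = 11.82/(2·12.32) = 0.4798.
%OS = 100·exp(−πζ/√(1−ζ²)) = 17.9%.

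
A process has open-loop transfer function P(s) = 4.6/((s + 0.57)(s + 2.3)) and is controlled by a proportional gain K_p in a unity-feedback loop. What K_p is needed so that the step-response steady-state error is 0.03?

K_p = 9.21

For a type-0 loop with proportional control, e_ss = 1/(1 + K_p·P(0)).
P(0) = 3.509. Require 1/(1 + K_p·3.509) = 0.03, so 1 + 3.509·K_p = 33.33.
K_p = (33.33 − 1)/3.509 = 9.21.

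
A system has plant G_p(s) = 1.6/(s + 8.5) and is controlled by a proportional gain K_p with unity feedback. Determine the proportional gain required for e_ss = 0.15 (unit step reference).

K_p = 30.1

The loop is type 0, so e_ss(step) = 1/(1 + K_pos) with K_pos = K_p·G_p(0).
G_p(0) = 0.1882. Require 1/(1 + K_p·0.1882) = 0.15, so 1 + 0.1882·K_p = 6.667.
K_p = (6.667 − 1)/0.1882 = 30.1.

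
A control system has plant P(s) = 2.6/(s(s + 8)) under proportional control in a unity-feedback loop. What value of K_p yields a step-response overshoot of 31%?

From %OS = 100·exp(−πζ/√(1−ζ²)) = 31%, ζ = −ln(0.31)/√(π²+ln²(0.31)) = 0.3493.
Characteristic equation s² + 8s + 2.6K_p = 0 gives ζ = 8/(2√(2.6K_p)).
Setting ζ = 0.3493: √(2.6K_p) = 8/(2·0.3493) = 11.45, so K_p = 131.1/2.6 = 50.4.

K_p = 50.4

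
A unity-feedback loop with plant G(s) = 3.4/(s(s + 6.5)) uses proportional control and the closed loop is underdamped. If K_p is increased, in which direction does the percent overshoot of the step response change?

increase

Characteristic equation s² + 6.5s + K_p·3.4 = 0: raising K_p raises ω_n while 2ζω_n = 6.5 is fixed, so ζ falls and overshoot grows.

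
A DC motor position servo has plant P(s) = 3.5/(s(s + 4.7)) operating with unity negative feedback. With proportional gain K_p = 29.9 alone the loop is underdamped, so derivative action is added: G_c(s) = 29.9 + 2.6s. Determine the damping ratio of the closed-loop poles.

Forward path: (29.9 + 2.6s)·3.5/(s(s+4.7)). The closed-loop characteristic equation is s² + (4.7 + 3.5·2.6)s + 3.5·29.9 = 0.
That is s² + 13.8s + 104.6 = 0, so ω_n = 10.23 rad/s and ζ = 13.8/(2·10.23) = 0.6745.

ζ = 0.674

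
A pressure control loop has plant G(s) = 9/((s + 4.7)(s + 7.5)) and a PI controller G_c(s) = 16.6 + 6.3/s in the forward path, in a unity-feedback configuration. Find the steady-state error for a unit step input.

0

The open loop G_c(s)G(s) has a pole at the origin (type 1), so the static position error constant is infinite and e_ss = 1/(1+∞) = 0.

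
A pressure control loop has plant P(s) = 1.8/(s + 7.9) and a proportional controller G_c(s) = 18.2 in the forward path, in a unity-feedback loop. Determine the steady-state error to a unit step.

0.194

The loop is type 0. Static position error constant K_pos = G_c(0)·P(0) = 18.2·0.2278 = 4.147.
Steady-state error to a unit step: e_ss = 1/(1+K_pos) = 1/5.147 = 0.194.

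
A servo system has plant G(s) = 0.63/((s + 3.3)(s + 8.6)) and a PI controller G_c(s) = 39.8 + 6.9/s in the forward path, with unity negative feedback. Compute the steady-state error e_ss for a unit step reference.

0

The open loop G_c(s)G(s) has a pole at the origin (type 1), so the static position error constant is infinite and e_ss = 1/(1+∞) = 0.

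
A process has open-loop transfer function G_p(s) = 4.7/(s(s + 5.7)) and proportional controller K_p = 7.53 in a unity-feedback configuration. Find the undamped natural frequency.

1 + K_p·G_p(s) = 0 gives s² + 5.7s + 35.39 = 0.
Matching s² + 2ζω_n s + ω_n²: ω_n = √35.39 = 5.949 rad/s and 2ζω_n = 5.7, so ζ = 5.7/(2·5.949) = 0.479.

ω_n = 5.95 rad/s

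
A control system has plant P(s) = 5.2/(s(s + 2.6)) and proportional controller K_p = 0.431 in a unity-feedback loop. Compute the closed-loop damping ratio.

With unity feedback the closed-loop characteristic equation is s² + 2.6s + 0.431·5.2 = s² + 2.6s + 2.241 = 0.
So ω_n² = 2.241 ⇒ ω_n = 1.497 rad/s, and ζ = 2.6/(2ω_n) = 0.868.

ζ = 0.868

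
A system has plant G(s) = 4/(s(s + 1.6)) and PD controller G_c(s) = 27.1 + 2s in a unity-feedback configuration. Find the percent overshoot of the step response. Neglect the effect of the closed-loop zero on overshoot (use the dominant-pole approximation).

Forward path: (27.1 + 2s)·4/(s(s+1.6)). The closed-loop characteristic equation is s² + (1.6 + 4·2)s + 4·27.1 = 0.
That is s² + 9.6s + 108.4 = 0, so ω_n = 10.41 rad/s and ζ = 9.6/(2·10.41) = 0.461.
%OS = 100·exp(−πζ/√(1−ζ²)) = 19.6%.

19.6%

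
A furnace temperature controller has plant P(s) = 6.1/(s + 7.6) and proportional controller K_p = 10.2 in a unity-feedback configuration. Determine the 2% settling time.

T_s ≈ 0.0573 s

Closed-loop transfer function: T(s) = K_p·P(s)/(1 + K_p·P(s)) = 62.22/(s + 7.6 + 62.22) = 62.22/(s + 69.82).
Time constant τ = 1/69.82 = 0.01432 s, so the 2% settling time is about 4τ = 0.0573 s.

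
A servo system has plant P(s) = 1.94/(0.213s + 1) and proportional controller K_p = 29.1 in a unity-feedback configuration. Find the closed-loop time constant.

τ = 0.00371 s

Closed loop: T(s) = K_p·P/(1+K_p·P) = 56.45/(0.213s + 1 + 56.45), with pole at s = −(1 + 56.45)/0.213 = −269.7.
Closed-loop time constant τ = 1/269.7 = 0.00371 s.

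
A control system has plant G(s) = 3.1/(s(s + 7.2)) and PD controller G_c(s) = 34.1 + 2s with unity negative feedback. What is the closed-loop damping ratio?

Forward path: (34.1 + 2s)·3.1/(s(s+7.2)). The closed-loop characteristic equation is s² + (7.2 + 3.1·2)s + 3.1·34.1 = 0.
That is s² + 13.4s + 105.7 = 0, so ω_n = 10.28 rad/s and ζ = 13.4/(2·10.28) = 0.6517.

ζ = 0.652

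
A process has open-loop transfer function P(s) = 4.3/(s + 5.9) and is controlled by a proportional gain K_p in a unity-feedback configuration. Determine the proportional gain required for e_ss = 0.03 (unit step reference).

Steady-state error for a unit step on this type-0 loop is 1/(1 + K_p·P(0)).
P(0) = 0.7288. Require 1/(1 + K_p·0.7288) = 0.03, so 1 + 0.7288·K_p = 33.33.
K_p = (33.33 − 1)/0.7288 = 44.4.

K_p = 44.4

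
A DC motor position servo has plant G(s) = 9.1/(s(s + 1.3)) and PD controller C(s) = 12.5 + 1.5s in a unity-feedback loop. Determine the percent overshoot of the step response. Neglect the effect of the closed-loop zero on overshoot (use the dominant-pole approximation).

Forward path: (12.5 + 1.5s)·9.1/(s(s+1.3)). The closed-loop characteristic equation is s² + (1.3 + 9.1·1.5)s + 9.1·12.5 = 0.
That is s² + 14.95s + 113.8 = 0, so ω_n = 10.67 rad/s and ζ = 14.95/(2·10.67) = 0.7009.
%OS = 100·exp(−πζ/√(1−ζ²)) = 4.56%.

4.56%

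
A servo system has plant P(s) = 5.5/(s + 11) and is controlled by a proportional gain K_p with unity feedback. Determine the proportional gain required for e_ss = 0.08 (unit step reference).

K_p = 23

For a type-0 loop with proportional control, e_ss = 1/(1 + K_p·P(0)).
P(0) = 0.5. Require 1/(1 + K_p·0.5) = 0.08, so 1 + 0.5·K_p = 12.5.
K_p = (12.5 − 1)/0.5 = 23.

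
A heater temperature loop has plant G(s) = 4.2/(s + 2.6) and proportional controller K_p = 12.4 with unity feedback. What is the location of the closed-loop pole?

Closed-loop transfer function: T(s) = K_p·G(s)/(1 + K_p·G(s)) = 52.08/(s + 2.6 + 52.08) = 52.08/(s + 54.68).
The closed-loop pole is at s = −54.68.

s = -54.68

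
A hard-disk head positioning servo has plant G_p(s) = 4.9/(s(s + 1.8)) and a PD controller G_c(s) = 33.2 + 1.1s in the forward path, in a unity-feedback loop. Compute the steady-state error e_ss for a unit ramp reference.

0.0111

The loop has one pole at the origin (type 1). Velocity error constant K_v = lim_{s→0} s·G_c(s)G_p(s) = 33.2·4.9/1.8 = 90.38.
Steady-state error to a unit ramp: e_ss = 1/K_v = 0.0111.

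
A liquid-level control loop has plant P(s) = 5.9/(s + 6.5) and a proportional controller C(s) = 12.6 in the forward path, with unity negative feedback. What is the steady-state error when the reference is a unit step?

0.0804

The loop is type 0. Static position error constant K_pos = C(0)·P(0) = 12.6·0.9077 = 11.44.
Steady-state error to a unit step: e_ss = 1/(1+K_pos) = 1/12.44 = 0.0804.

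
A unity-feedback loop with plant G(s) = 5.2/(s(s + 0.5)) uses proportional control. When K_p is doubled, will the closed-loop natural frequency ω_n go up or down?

ω_n = √(5.2·K_p), which grows with K_p.

increase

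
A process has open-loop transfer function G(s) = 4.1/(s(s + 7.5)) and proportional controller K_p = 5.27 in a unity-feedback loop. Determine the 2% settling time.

T_s ≈ 1.07 s

From 1 + K_pG(s) = 0: s² + 7.5s + 21.61 = 0 ⇒ ω_n = 4.648, ζ = 0.8067.
2% settling time T_s ≈ 4/(ζω_n) = 4/3.75 = 1.07 s.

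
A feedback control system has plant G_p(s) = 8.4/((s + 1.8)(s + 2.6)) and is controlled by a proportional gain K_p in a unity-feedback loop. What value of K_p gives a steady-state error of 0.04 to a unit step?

For a type-0 loop with proportional control, e_ss = 1/(1 + K_p·G_p(0)).
G_p(0) = 1.795. Require 1/(1 + K_p·1.795) = 0.04, so 1 + 1.795·K_p = 25.
K_p = (25 − 1)/1.795 = 13.4.

K_p = 13.4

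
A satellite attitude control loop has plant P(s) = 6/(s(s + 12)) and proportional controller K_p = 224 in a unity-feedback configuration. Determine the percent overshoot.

The closed-loop denominator s² + 12s + 1344 gives ω_n = √1344 = 36.66 and ζ = 12/(2ω_n) = 0.1637.
%OS = 100·exp(−πζ/√(1−ζ²)) = 100·exp(−π·0.1637/√0.9732) = 59.4%.

59.4%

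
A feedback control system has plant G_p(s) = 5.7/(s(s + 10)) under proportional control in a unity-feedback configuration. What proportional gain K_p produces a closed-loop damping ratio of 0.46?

K_p = 20.7

Closed-loop characteristic equation: s² + 10s + K_p·5.7 = 0.
So ω_n = √(5.7K_p) and 2ζω_n = 10, giving ζ = 10/(2√(5.7K_p)).
Setting ζ = 0.46: √(5.7K_p) = 10/(2·0.46) = 10.87, so K_p = 118.1/5.7 = 20.7.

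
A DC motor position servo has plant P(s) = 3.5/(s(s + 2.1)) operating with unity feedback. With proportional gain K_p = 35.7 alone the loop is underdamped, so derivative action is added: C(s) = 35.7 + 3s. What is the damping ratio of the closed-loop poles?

ζ = 0.564

Forward path: (35.7 + 3s)·3.5/(s(s+2.1)). The closed-loop characteristic equation is s² + (2.1 + 3.5·3)s + 3.5·35.7 = 0.
That is s² + 12.6s + 125 = 0, so ω_n = 11.18 rad/s and ζ = 12.6/(2·11.18) = 0.5636.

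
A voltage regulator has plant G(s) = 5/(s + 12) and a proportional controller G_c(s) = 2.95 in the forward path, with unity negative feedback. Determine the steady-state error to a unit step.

The loop is type 0. Static position error constant K_pos = G_c(0)·G(0) = 2.95·0.4167 = 1.229.
Steady-state error to a unit step: e_ss = 1/(1+K_pos) = 1/2.229 = 0.449.

0.449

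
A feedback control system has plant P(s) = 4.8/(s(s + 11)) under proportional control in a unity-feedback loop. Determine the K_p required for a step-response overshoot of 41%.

K_p = 84.5

From %OS = 100·exp(−πζ/√(1−ζ²)) = 41%, ζ = −ln(0.41)/√(π²+ln²(0.41)) = 0.273.
Characteristic equation s² + 11s + 4.8K_p = 0 gives ζ = 11/(2√(4.8K_p)).
Setting ζ = 0.273: √(4.8K_p) = 11/(2·0.273) = 20.14, so K_p = 405.8/4.8 = 84.5.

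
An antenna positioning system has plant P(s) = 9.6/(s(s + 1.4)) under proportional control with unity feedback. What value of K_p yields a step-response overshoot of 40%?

From %OS = 100·exp(−πζ/√(1−ζ²)) = 40%, ζ = −ln(0.4)/√(π²+ln²(0.4)) = 0.28.
Characteristic equation s² + 1.4s + 9.6K_p = 0 gives ζ = 1.4/(2√(9.6K_p)).
Setting ζ = 0.28: √(9.6K_p) = 1.4/(2·0.28) = 2.5, so K_p = 6.25/9.6 = 0.651.

K_p = 0.651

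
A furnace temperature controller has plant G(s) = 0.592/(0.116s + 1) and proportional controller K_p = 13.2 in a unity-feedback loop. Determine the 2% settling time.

Closed loop: T(s) = K_p·G/(1+K_p·G) = 7.814/(0.116s + 1 + 7.814), with pole at s = −(1 + 7.814)/0.116 = −75.99.
τ = 1/75.99 = 0.01316 s, so 2% settling time ≈ 4τ = 0.0526 s.

T_s ≈ 0.0526 s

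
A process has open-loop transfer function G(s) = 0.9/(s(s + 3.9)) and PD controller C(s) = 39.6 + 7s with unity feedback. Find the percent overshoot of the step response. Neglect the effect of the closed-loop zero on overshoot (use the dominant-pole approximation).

0.572%

Forward path: (39.6 + 7s)·0.9/(s(s+3.9)). The closed-loop characteristic equation is s² + (3.9 + 0.9·7)s + 0.9·39.6 = 0.
That is s² + 10.2s + 35.64 = 0, so ω_n = 5.97 rad/s and ζ = 10.2/(2·5.97) = 0.8543.
%OS = 100·exp(−πζ/√(1−ζ²)) = 0.572%.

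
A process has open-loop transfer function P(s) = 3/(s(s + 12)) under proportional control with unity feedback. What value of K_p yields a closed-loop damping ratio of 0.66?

K_p = 27.5

Closed-loop characteristic equation: s² + 12s + K_p·3 = 0.
So ω_n = √(3K_p) and 2ζω_n = 12, giving ζ = 12/(2√(3K_p)).
Setting ζ = 0.66: √(3K_p) = 12/(2·0.66) = 9.091, so K_p = 82.64/3 = 27.5.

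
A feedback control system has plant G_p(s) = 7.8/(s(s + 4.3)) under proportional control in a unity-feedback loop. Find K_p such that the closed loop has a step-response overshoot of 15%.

From %OS = 100·exp(−πζ/√(1−ζ²)) = 15%, ζ = −ln(0.15)/√(π²+ln²(0.15)) = 0.5169.
Characteristic equation s² + 4.3s + 7.8K_p = 0 gives ζ = 4.3/(2√(7.8K_p)).
Setting ζ = 0.5169: √(7.8K_p) = 4.3/(2·0.5169) = 4.159, so K_p = 17.3/7.8 = 2.22.

K_p = 2.22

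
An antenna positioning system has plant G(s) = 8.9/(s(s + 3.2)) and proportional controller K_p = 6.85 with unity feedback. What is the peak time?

From 1 + K_pG(s) = 0: s² + 3.2s + 60.96 = 0 ⇒ ω_n = 7.808, ζ = 0.2049.
Damped frequency ω_d = ω_n√(1−ζ²) = 7.642 rad/s, so peak time T_p = π/ω_d = 0.411 s.

T_p = 0.411 s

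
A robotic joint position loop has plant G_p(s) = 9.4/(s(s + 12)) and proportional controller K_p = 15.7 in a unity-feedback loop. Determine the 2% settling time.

T_s ≈ 0.667 s

The closed-loop denominator s² + 12s + 147.6 gives ω_n = √147.6 = 12.15 and ζ = 12/(2ω_n) = 0.4939.
2% settling time T_s ≈ 4/(ζω_n) = 4/6 = 0.667 s.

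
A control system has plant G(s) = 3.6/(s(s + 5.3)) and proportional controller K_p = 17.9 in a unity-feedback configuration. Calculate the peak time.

Closed-loop characteristic equation: s² + 5.3s + 64.44 = 0, so ω_n = 8.027 rad/s and ζ = 5.3/(2·8.027) = 0.3301.
Damped frequency ω_d = ω_n√(1−ζ²) = 7.577 rad/s, so peak time T_p = π/ω_d = 0.415 s.

T_p = 0.415 s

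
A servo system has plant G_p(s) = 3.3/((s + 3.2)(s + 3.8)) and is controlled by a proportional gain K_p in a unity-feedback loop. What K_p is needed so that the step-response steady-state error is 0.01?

Steady-state error for a unit step on this type-0 loop is 1/(1 + K_p·G_p(0)).
G_p(0) = 0.2714. Require 1/(1 + K_p·0.2714) = 0.01, so 1 + 0.2714·K_p = 100.
K_p = (100 − 1)/0.2714 = 365.

K_p = 365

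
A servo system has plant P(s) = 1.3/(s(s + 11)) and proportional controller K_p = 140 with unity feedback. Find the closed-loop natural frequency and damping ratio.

ω_n = 13.5 rad/s, ζ = 0.408

The closed-loop denominator is s(s+11) + 140·1.3 = s² + 11s + 182.
Matching s² + 2ζω_n s + ω_n²: ω_n = √182 = 13.49 rad/s and 2ζω_n = 11, so ζ = 11/(2·13.49) = 0.408.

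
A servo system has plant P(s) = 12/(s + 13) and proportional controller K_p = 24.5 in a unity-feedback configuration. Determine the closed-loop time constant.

τ = 0.00326 s

Closed-loop transfer function: T(s) = K_p·P(s)/(1 + K_p·P(s)) = 294/(s + 13 + 294) = 294/(s + 307).
Time constant τ = 1/307 = 0.00326 s.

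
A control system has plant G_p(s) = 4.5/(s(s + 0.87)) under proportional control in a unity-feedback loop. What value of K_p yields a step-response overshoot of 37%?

From %OS = 100·exp(−πζ/√(1−ζ²)) = 37%, ζ = −ln(0.37)/√(π²+ln²(0.37)) = 0.3017.
Characteristic equation s² + 0.87s + 4.5K_p = 0 gives ζ = 0.87/(2√(4.5K_p)).
Setting ζ = 0.3017: √(4.5K_p) = 0.87/(2·0.3017) = 1.442, so K_p = 2.078/4.5 = 0.462.

K_p = 0.462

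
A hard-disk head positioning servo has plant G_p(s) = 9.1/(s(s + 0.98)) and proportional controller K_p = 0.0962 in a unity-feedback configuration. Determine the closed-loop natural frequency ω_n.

With unity feedback the closed-loop characteristic equation is s² + 0.98s + 0.0962·9.1 = s² + 0.98s + 0.8754 = 0.
So ω_n² = 0.8754 ⇒ ω_n = 0.9356 rad/s, and ζ = 0.98/(2ω_n) = 0.524.

ω_n = 0.936 rad/s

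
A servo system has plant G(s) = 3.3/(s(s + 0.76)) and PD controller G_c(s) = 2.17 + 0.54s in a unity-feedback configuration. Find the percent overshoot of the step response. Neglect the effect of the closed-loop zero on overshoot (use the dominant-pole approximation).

Forward path: (2.17 + 0.54s)·3.3/(s(s+0.76)). The closed-loop characteristic equation is s² + (0.76 + 3.3·0.54)s + 3.3·2.17 = 0.
That is s² + 2.542s + 7.161 = 0, so ω_n = 2.676 rad/s and ζ = 2.542/(2·2.676) = 0.475.
%OS = 100·exp(−πζ/√(1−ζ²)) = 18.3%.

18.3%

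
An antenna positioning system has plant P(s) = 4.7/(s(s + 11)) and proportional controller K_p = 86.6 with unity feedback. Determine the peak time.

T_p = 0.162 s

From 1 + K_pP(s) = 0: s² + 11s + 407 = 0 ⇒ ω_n = 20.17, ζ = 0.2726.
Damped frequency ω_d = ω_n√(1−ζ²) = 19.41 rad/s, so peak time T_p = π/ω_d = 0.162 s.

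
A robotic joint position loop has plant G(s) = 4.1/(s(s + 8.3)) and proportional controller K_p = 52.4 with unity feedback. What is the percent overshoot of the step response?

39.6%

Closed-loop characteristic equation: s² + 8.3s + 214.8 = 0, so ω_n = 14.66 rad/s and ζ = 8.3/(2·14.66) = 0.2831.
%OS = 100·exp(−πζ/√(1−ζ²)) = 100·exp(−π·0.2831/√0.9198) = 39.6%.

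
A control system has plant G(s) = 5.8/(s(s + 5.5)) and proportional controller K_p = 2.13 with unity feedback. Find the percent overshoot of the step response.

1.93%

The closed-loop denominator s² + 5.5s + 12.35 gives ω_n = √12.35 = 3.515 and ζ = 5.5/(2ω_n) = 0.7824.
%OS = 100·exp(−πζ/√(1−ζ²)) = 100·exp(−π·0.7824/√0.3879) = 1.93%.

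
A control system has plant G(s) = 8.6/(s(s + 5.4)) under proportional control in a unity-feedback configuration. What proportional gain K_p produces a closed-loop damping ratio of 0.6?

Closed-loop characteristic equation: s² + 5.4s + K_p·8.6 = 0.
So ω_n = √(8.6K_p) and 2ζω_n = 5.4, giving ζ = 5.4/(2√(8.6K_p)).
Setting ζ = 0.6: √(8.6K_p) = 5.4/(2·0.6) = 4.5, so K_p = 20.25/8.6 = 2.35.

K_p = 2.35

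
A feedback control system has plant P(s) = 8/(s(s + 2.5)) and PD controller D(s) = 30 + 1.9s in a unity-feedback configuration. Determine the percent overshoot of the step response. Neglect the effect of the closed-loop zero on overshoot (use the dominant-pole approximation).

Forward path: (30 + 1.9s)·8/(s(s+2.5)). The closed-loop characteristic equation is s² + (2.5 + 8·1.9)s + 8·30 = 0.
That is s² + 17.7s + 240 = 0, so ω_n = 15.49 rad/s and ζ = 17.7/(2·15.49) = 0.5713.
%OS = 100·exp(−πζ/√(1−ζ²)) = 11.2%.

11.2%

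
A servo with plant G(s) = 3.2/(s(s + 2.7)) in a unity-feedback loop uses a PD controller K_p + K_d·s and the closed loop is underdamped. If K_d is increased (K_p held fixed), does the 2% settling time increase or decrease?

decrease

Characteristic equation s² + (2.7 + 3.2K_d)s + 3.2K_p = 0: raising K_d increases ζω_n = (2.7+3.2K_d)/2 while the loop stays underdamped, so T_s ≈ 4/(ζω_n) decreases.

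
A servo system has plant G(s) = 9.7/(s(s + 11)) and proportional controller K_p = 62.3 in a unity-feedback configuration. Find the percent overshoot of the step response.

48.6%

The closed-loop denominator s² + 11s + 604.3 gives ω_n = √604.3 = 24.58 and ζ = 11/(2ω_n) = 0.2237.
%OS = 100·exp(−πζ/√(1−ζ²)) = 100·exp(−π·0.2237/√0.9499) = 48.6%.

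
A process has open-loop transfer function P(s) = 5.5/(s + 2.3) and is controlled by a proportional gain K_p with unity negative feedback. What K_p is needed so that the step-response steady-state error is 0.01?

The loop is type 0, so e_ss(step) = 1/(1 + K_pos) with K_pos = K_p·P(0).
P(0) = 2.391. Require 1/(1 + K_p·2.391) = 0.01, so 1 + 2.391·K_p = 100.
K_p = (100 − 1)/2.391 = 41.4.

K_p = 41.4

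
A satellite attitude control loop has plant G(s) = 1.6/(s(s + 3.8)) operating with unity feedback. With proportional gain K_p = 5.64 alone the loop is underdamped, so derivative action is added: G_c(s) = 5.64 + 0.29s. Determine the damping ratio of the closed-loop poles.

Forward path: (5.64 + 0.29s)·1.6/(s(s+3.8)). The closed-loop characteristic equation is s² + (3.8 + 1.6·0.29)s + 1.6·5.64 = 0.
That is s² + 4.264s + 9.024 = 0, so ω_n = 3.004 rad/s and ζ = 4.264/(2·3.004) = 0.7097.

ζ = 0.71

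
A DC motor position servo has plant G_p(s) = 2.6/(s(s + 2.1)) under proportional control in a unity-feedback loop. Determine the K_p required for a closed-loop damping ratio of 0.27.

Closed-loop characteristic equation: s² + 2.1s + K_p·2.6 = 0.
So ω_n = √(2.6K_p) and 2ζω_n = 2.1, giving ζ = 2.1/(2√(2.6K_p)).
Setting ζ = 0.27: √(2.6K_p) = 2.1/(2·0.27) = 3.889, so K_p = 15.12/2.6 = 5.82.

K_p = 5.82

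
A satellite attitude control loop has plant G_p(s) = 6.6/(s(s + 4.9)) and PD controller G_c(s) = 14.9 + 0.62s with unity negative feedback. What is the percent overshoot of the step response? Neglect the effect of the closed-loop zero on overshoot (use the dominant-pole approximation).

Forward path: (14.9 + 0.62s)·6.6/(s(s+4.9)). The closed-loop characteristic equation is s² + (4.9 + 6.6·0.62)s + 6.6·14.9 = 0.
That is s² + 8.992s + 98.34 = 0, so ω_n = 9.917 rad/s and ζ = 8.992/(2·9.917) = 0.4534.
%OS = 100·exp(−πζ/√(1−ζ²)) = 20.2%.

20.2%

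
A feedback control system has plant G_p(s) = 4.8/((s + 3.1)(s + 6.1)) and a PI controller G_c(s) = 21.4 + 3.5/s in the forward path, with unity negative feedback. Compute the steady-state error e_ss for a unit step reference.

0

The open loop G_c(s)G_p(s) has a pole at the origin (type 1), so the static position error constant is infinite and e_ss = 1/(1+∞) = 0.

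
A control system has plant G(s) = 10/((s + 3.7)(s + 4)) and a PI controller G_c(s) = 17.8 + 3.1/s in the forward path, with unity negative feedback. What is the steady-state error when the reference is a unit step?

The open loop G_c(s)G(s) has a pole at the origin (type 1), so the static position error constant is infinite and e_ss = 1/(1+∞) = 0.

0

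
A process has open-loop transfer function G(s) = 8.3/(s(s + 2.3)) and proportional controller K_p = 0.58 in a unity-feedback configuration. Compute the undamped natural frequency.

With unity feedback the closed-loop characteristic equation is s² + 2.3s + 0.58·8.3 = s² + 2.3s + 4.814 = 0.
Matching s² + 2ζω_n s + ω_n²: ω_n = √4.814 = 2.194 rad/s and 2ζω_n = 2.3, so ζ = 2.3/(2·2.194) = 0.524.

ω_n = 2.19 rad/s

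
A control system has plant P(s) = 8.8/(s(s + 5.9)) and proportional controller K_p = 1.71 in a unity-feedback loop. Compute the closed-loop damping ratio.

ζ = 0.76

The closed-loop denominator is s(s+5.9) + 1.71·8.8 = s² + 5.9s + 15.05.
So ω_n² = 15.05 ⇒ ω_n = 3.879 rad/s, and ζ = 5.9/(2ω_n) = 0.76.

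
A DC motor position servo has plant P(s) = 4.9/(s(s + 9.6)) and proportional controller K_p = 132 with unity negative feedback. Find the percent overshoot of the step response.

The closed-loop denominator s² + 9.6s + 646.8 gives ω_n = √646.8 = 25.43 and ζ = 9.6/(2ω_n) = 0.1887.
%OS = 100·exp(−πζ/√(1−ζ²)) = 100·exp(−π·0.1887/√0.9644) = 54.7%.

54.7%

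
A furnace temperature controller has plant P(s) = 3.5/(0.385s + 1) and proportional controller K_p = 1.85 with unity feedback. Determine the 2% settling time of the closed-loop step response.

T_s ≈ 0.206 s

Closed loop: T(s) = K_p·P/(1+K_p·P) = 6.475/(0.385s + 1 + 6.475), with pole at s = −(1 + 6.475)/0.385 = −19.42.
τ = 1/19.42 = 0.05151 s, so 2% settling time ≈ 4τ = 0.206 s.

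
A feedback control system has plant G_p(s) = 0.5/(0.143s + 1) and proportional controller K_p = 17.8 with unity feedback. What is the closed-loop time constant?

τ = 0.0144 s

Closed loop: T(s) = K_p·G_p/(1+K_p·G_p) = 8.9/(0.143s + 1 + 8.9), with pole at s = −(1 + 8.9)/0.143 = −69.23.
Closed-loop time constant τ = 1/69.23 = 0.0144 s.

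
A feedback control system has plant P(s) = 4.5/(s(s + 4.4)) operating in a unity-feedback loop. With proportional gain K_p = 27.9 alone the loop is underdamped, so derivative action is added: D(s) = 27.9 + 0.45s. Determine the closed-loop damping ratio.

ζ = 0.287

Forward path: (27.9 + 0.45s)·4.5/(s(s+4.4)). The closed-loop characteristic equation is s² + (4.4 + 4.5·0.45)s + 4.5·27.9 = 0.
That is s² + 6.425s + 125.5 = 0, so ω_n = 11.2 rad/s and ζ = 6.425/(2·11.2) = 0.2867.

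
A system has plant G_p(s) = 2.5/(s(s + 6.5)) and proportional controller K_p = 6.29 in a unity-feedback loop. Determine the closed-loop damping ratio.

1 + K_p·G_p(s) = 0 gives s² + 6.5s + 15.72 = 0.
So ω_n² = 15.72 ⇒ ω_n = 3.965 rad/s, and ζ = 6.5/(2ω_n) = 0.82.

ζ = 0.82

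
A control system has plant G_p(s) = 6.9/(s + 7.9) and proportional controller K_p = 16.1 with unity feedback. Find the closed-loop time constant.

Closed-loop transfer function: T(s) = K_p·G_p(s)/(1 + K_p·G_p(s)) = 111.1/(s + 7.9 + 111.1) = 111.1/(s + 119).
Time constant τ = 1/119 = 0.0084 s.

τ = 0.0084 s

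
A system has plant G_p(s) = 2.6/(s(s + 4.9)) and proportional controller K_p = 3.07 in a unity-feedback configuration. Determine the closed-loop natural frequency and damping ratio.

ω_n = 2.83 rad/s, ζ = 0.867

The closed-loop denominator is s(s+4.9) + 3.07·2.6 = s² + 4.9s + 7.982.
Matching s² + 2ζω_n s + ω_n²: ω_n = √7.982 = 2.825 rad/s and 2ζω_n = 4.9, so ζ = 4.9/(2·2.825) = 0.867.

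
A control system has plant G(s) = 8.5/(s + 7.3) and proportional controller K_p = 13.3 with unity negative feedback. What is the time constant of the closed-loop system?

τ = 0.00831 s

Closed-loop transfer function: T(s) = K_p·G(s)/(1 + K_p·G(s)) = 113.1/(s + 7.3 + 113.1) = 113.1/(s + 120.4).
Time constant τ = 1/120.4 = 0.00831 s.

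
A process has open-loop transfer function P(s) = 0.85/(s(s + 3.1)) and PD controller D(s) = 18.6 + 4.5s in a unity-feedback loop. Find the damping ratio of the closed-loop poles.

Forward path: (18.6 + 4.5s)·0.85/(s(s+3.1)). The closed-loop characteristic equation is s² + (3.1 + 0.85·4.5)s + 0.85·18.6 = 0.
That is s² + 6.925s + 15.81 = 0, so ω_n = 3.976 rad/s and ζ = 6.925/(2·3.976) = 0.8708.

ζ = 0.871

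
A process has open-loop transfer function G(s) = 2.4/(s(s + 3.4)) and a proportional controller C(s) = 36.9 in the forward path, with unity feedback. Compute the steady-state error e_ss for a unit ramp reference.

0.0384

The loop has one pole at the origin (type 1). Velocity error constant K_v = lim_{s→0} s·C(s)G(s) = 36.9·2.4/3.4 = 26.05.
Steady-state error to a unit ramp: e_ss = 1/K_v = 0.0384.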